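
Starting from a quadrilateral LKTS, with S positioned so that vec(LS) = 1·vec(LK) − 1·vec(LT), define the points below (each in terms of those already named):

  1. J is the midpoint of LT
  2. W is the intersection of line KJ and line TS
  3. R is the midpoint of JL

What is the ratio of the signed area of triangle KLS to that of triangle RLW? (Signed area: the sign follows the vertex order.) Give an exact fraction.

[KLS]:[RLW] = 12

Set L = (0, 0), K = (1, 0), T = (0, 1), S = (1, -1); any affine frame gives the same invariant.
1. J is the midpoint of LT ⇒ J = (0, 1/2)
2. W is the intersection of line KJ and line TS ⇒ W = (1/3, 1/3)
3. R is the midpoint of JL ⇒ R = (0, 1/4)
2·[KLS] = 1, 2·[RLW] = 1/12
[KLS]:[RLW] = 1:1/12 = 12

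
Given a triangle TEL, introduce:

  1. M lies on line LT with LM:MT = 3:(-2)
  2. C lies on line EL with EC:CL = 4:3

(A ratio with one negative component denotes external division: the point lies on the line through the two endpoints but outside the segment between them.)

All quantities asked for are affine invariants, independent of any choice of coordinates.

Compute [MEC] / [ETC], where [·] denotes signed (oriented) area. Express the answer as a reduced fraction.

[MEC]:[ETC] = -3

Assign T = (0, 0), E = (1, 0), L = (0, 1) — the answer is frame-independent, so this choice is without loss of generality.
1. M lies on line LT with LM:MT = 3:(-2) ⇒ M = (0, -2)
2. C lies on line EL with EC:CL = 4:3 ⇒ C = (3/7, 4/7)
2·[MEC] = 12/7, 2·[ETC] = -4/7
[MEC]:[ETC] = 12/7:-4/7 = -3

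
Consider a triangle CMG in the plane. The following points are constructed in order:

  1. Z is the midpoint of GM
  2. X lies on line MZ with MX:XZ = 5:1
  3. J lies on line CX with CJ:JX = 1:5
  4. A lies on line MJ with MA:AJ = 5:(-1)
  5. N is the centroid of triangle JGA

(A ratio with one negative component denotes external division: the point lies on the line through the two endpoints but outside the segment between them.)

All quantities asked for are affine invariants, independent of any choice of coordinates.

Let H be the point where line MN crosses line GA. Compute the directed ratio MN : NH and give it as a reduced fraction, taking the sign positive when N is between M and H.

MN:NH = 14

Work in coordinates with C = (0, 0), M = (1, 0), G = (0, 1).
1. Z is the midpoint of GM ⇒ Z = (1/2, 1/2)
2. X lies on line MZ with MX:XZ = 5:1 ⇒ X = (7/12, 5/12)
3. J lies on line CX with CJ:JX = 1:5 ⇒ J = (7/72, 5/72)
4. A lies on line MJ with MA:AJ = 5:(-1) ⇒ A = (-37/288, 25/288)
5. N is the centroid of triangle JGA ⇒ N = (-1/96, 37/96)
line MN meets GA at H = (-37/448, 185/448)
N = M + t·(H−M) with t = 14/15, so MN:NH = 14/15:1/15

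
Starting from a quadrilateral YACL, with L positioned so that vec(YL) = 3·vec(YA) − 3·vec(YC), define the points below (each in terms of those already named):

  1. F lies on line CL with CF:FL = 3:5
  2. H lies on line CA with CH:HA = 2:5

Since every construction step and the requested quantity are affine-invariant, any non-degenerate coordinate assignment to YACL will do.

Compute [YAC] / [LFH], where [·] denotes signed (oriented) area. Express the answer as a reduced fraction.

Set Y = (0, 0), A = (1, 0), C = (0, 1), L = (3, -3); any affine frame gives the same invariant.
1. F lies on line CL with CF:FL = 3:5 ⇒ F = (9/8, -1/2)
2. H lies on line CA with CH:HA = 2:5 ⇒ H = (2/7, 5/7)
2·[YAC] = 1, 2·[LFH] = -5/28
[YAC]:[LFH] = 1:-5/28 = -28/5

[YAC]:[LFH] = -28/5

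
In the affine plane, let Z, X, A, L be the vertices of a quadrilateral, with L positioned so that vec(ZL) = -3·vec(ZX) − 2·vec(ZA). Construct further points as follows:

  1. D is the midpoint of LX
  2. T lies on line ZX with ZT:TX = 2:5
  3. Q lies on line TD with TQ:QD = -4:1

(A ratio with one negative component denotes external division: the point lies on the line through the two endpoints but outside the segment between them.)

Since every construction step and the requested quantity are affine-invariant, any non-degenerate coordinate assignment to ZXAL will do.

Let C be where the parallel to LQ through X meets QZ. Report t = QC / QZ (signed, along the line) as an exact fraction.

t = 5/12

Work in coordinates with Z = (0, 0), X = (1, 0), A = (0, 1), L = (-3, -2).
1. D is the midpoint of LX ⇒ D = (-1, -1)
2. T lies on line ZX with ZT:TX = 2:5 ⇒ T = (2/7, 0)
3. Q lies on line TD with TQ:QD = -4:1 ⇒ Q = (-10/7, -4/3)
through X parallel to LQ: direction (11/7, 2/3); meets QZ at C = (-5/6, -7/9)
C = Q + t·(Z−Q) with t = 5/12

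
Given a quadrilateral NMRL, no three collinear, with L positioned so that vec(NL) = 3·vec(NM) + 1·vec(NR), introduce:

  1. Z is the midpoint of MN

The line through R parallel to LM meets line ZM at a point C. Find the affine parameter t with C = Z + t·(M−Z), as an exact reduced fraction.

t = -5

Set N = (0, 0), M = (1, 0), R = (0, 1), L = (3, 1); any affine frame gives the same invariant.
1. Z is the midpoint of MN ⇒ Z = (1/2, 0)
through R parallel to LM: direction (-2, -1); meets ZM at C = (-2, 0)
C = Z + t·(M−Z) with t = -5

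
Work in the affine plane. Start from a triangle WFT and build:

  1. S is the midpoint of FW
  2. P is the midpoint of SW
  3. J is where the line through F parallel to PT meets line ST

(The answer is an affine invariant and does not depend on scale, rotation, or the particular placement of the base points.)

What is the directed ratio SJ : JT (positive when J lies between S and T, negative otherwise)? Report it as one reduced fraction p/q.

Work in coordinates with W = (0, 0), F = (1, 0), T = (0, 1).
1. S is the midpoint of FW ⇒ S = (1/2, 0)
2. P is the midpoint of SW ⇒ P = (1/4, 0)
3. J is where the line through F parallel to PT meets line ST ⇒ J = (3/2, -2)
J = S + t·(T−S) with t = -2, so SJ:JT = t:(1−t) = -2:3

SJ:JT = -2/3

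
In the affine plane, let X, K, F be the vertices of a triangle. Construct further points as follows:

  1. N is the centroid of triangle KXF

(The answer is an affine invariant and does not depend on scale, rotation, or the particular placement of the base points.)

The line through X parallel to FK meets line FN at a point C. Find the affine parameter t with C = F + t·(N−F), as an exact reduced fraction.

t = 3

Set X = (0, 0), K = (1, 0), F = (0, 1); any affine frame gives the same invariant.
1. N is the centroid of triangle KXF ⇒ N = (1/3, 1/3)
through X parallel to FK: direction (1, -1); meets FN at C = (1, -1)
C = F + t·(N−F) with t = 3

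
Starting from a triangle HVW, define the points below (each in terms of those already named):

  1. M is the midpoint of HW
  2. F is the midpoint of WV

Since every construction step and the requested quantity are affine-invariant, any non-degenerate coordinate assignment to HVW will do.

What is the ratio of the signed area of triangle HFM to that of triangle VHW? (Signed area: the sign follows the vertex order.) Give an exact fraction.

Choose coordinates H = (0, 0), V = (1, 0), W = (0, 1).
1. M is the midpoint of HW ⇒ M = (0, 1/2)
2. F is the midpoint of WV ⇒ F = (1/2, 1/2)
2·[HFM] = 1/4, 2·[VHW] = -1
[HFM]:[VHW] = 1/4:-1 = -1/4

[HFM]:[VHW] = -1/4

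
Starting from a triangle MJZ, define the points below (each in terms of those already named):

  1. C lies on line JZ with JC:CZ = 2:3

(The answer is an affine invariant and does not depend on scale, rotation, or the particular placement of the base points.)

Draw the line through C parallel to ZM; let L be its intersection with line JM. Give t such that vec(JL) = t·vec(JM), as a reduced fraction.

Assign M = (0, 0), J = (1, 0), Z = (0, 1) — the answer is frame-independent, so this choice is without loss of generality.
1. C lies on line JZ with JC:CZ = 2:3 ⇒ C = (3/5, 2/5)
through C parallel to ZM: direction (0, -1); meets JM at L = (3/5, 0)
L = J + t·(M−J) with t = 2/5

t = 2/5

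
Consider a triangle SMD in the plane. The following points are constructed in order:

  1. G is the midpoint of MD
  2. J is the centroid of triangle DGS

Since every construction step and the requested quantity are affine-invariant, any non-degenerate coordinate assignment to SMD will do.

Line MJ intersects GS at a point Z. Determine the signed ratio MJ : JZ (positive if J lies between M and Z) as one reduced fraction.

MJ:JZ = -4

Choose coordinates S = (0, 0), M = (1, 0), D = (0, 1).
1. G is the midpoint of MD ⇒ G = (1/2, 1/2)
2. J is the centroid of triangle DGS ⇒ J = (1/6, 1/2)
line MJ meets GS at Z = (3/8, 3/8)
J = M + t·(Z−M) with t = 4/3, so MJ:JZ = 4/3:-1/3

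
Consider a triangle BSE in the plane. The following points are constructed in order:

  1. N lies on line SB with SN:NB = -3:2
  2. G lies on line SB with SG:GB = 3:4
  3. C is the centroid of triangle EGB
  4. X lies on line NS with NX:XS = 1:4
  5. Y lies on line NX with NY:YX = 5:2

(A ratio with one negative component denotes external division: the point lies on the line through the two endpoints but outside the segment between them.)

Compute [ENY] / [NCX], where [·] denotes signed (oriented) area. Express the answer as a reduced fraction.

Choose coordinates B = (0, 0), S = (1, 0), E = (0, 1).
1. N lies on line SB with SN:NB = -3:2 ⇒ N = (-2, 0)
2. G lies on line SB with SG:GB = 3:4 ⇒ G = (4/7, 0)
3. C is the centroid of triangle EGB ⇒ C = (4/21, 1/3)
4. X lies on line NS with NX:XS = 1:4 ⇒ X = (-7/5, 0)
5. Y lies on line NX with NY:YX = 5:2 ⇒ Y = (-11/7, 0)
2·[ENY] = 3/7, 2·[NCX] = -1/5
[ENY]:[NCX] = 3/7:-1/5 = -15/7

[ENY]:[NCX] = -15/7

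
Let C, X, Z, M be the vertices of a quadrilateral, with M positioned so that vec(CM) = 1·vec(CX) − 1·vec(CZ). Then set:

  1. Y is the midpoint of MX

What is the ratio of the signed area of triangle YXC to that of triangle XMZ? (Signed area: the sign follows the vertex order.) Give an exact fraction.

Choose coordinates C = (0, 0), X = (1, 0), Z = (0, 1), M = (1, -1).
1. Y is the midpoint of MX ⇒ Y = (1, -1/2)
2·[YXC] = 1/2, 2·[XMZ] = -1
[YXC]:[XMZ] = 1/2:-1 = -1/2

[YXC]:[XMZ] = -1/2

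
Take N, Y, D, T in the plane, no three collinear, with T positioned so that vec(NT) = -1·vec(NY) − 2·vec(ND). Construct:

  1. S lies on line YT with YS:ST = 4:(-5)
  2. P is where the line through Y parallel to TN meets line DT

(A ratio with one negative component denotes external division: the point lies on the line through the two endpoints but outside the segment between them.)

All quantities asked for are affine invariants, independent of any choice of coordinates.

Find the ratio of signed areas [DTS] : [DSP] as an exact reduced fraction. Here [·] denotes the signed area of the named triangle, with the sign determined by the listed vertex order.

Assign N = (0, 0), Y = (1, 0), D = (0, 1), T = (-1, -2) — the answer is frame-independent, so this choice is without loss of generality.
1. S lies on line YT with YS:ST = 4:(-5) ⇒ S = (9, 8)
2. P is where the line through Y parallel to TN meets line DT ⇒ P = (-3, -8)
2·[DTS] = 20, 2·[DSP] = -60
[DTS]:[DSP] = 20:-60 = -1/3

[DTS]:[DSP] = -1/3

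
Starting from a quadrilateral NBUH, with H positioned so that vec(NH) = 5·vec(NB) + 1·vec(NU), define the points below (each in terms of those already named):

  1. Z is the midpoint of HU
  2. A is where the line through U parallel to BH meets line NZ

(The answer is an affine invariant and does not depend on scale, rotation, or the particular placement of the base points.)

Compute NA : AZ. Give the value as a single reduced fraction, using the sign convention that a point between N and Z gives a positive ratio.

NA:AZ = -8/5

Choose coordinates N = (0, 0), B = (1, 0), U = (0, 1), H = (5, 1).
1. Z is the midpoint of HU ⇒ Z = (5/2, 1)
2. A is where the line through U parallel to BH meets line NZ ⇒ A = (20/3, 8/3)
A = N + t·(Z−N) with t = 8/3, so NA:AZ = t:(1−t) = 8/3:-5/3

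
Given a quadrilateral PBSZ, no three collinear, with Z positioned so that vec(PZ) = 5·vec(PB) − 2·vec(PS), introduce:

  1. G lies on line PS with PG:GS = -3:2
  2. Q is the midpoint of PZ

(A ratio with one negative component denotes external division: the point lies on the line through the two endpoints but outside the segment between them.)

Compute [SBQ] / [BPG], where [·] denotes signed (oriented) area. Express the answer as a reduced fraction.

[SBQ]:[BPG] = -1/6

Assign P = (0, 0), B = (1, 0), S = (0, 1), Z = (5, -2) — the answer is frame-independent, so this choice is without loss of generality.
1. G lies on line PS with PG:GS = -3:2 ⇒ G = (0, 3)
2. Q is the midpoint of PZ ⇒ Q = (5/2, -1)
2·[SBQ] = 1/2, 2·[BPG] = -3
[SBQ]:[BPG] = 1/2:-3 = -1/6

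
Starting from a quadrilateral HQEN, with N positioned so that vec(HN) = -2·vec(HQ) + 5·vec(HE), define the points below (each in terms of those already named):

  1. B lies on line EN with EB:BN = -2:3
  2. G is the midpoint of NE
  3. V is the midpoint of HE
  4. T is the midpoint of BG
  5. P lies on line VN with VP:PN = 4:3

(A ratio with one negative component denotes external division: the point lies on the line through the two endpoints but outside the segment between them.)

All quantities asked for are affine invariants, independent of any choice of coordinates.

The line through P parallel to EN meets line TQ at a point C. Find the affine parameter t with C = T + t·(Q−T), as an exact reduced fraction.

Work in coordinates with H = (0, 0), Q = (1, 0), E = (0, 1), N = (-2, 5).
1. B lies on line EN with EB:BN = -2:3 ⇒ B = (4, -7)
2. G is the midpoint of NE ⇒ G = (-1, 3)
3. V is the midpoint of HE ⇒ V = (0, 1/2)
4. T is the midpoint of BG ⇒ T = (3/2, -2)
5. P lies on line VN with VP:PN = 4:3 ⇒ P = (-8/7, 43/14)
through P parallel to EN: direction (-2, 4); meets TQ at C = (45/28, -17/7)
C = T + t·(Q−T) with t = -3/14

t = -3/14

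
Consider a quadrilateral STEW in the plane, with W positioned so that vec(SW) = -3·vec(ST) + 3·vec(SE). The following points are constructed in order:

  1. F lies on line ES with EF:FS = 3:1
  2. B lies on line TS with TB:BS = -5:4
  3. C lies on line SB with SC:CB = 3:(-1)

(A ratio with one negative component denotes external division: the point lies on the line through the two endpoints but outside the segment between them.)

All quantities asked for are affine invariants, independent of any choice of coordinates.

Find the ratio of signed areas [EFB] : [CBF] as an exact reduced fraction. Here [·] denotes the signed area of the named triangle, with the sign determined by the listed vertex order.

[EFB]:[CBF] = -6

Set S = (0, 0), T = (1, 0), E = (0, 1), W = (-3, 3); any affine frame gives the same invariant.
1. F lies on line ES with EF:FS = 3:1 ⇒ F = (0, 1/4)
2. B lies on line TS with TB:BS = -5:4 ⇒ B = (-4, 0)
3. C lies on line SB with SC:CB = 3:(-1) ⇒ C = (-6, 0)
2·[EFB] = -3, 2·[CBF] = 1/2
[EFB]:[CBF] = -3:1/2 = -6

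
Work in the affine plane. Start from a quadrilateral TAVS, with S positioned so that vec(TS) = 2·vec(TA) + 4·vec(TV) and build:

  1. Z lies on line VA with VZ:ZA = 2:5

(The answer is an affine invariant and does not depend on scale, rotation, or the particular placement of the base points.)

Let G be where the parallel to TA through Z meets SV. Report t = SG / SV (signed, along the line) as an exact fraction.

t = 23/21

Set T = (0, 0), A = (1, 0), V = (0, 1), S = (2, 4); any affine frame gives the same invariant.
1. Z lies on line VA with VZ:ZA = 2:5 ⇒ Z = (2/7, 5/7)
through Z parallel to TA: direction (1, 0); meets SV at G = (-4/21, 5/7)
G = S + t·(V−S) with t = 23/21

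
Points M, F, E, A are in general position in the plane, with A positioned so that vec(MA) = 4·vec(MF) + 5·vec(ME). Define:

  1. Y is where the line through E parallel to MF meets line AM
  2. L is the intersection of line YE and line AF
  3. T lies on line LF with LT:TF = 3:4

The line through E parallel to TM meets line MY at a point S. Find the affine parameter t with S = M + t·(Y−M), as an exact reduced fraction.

Set M = (0, 0), F = (1, 0), E = (0, 1), A = (4, 5); any affine frame gives the same invariant.
1. Y is where the line through E parallel to MF meets line AM ⇒ Y = (4/5, 1)
2. L is the intersection of line YE and line AF ⇒ L = (8/5, 1)
3. T lies on line LF with LT:TF = 3:4 ⇒ T = (47/35, 4/7)
through E parallel to TM: direction (-47/35, -4/7); meets MY at S = (188/155, 47/31)
S = M + t·(Y−M) with t = 47/31

t = 47/31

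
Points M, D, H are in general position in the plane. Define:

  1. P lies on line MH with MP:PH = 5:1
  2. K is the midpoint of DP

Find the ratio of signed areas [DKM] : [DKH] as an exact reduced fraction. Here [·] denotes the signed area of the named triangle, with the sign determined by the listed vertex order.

Work in coordinates with M = (0, 0), D = (1, 0), H = (0, 1).
1. P lies on line MH with MP:PH = 5:1 ⇒ P = (0, 5/6)
2. K is the midpoint of DP ⇒ K = (1/2, 5/12)
2·[DKM] = 5/12, 2·[DKH] = -1/12
[DKM]:[DKH] = 5/12:-1/12 = -5

[DKM]:[DKH] = -5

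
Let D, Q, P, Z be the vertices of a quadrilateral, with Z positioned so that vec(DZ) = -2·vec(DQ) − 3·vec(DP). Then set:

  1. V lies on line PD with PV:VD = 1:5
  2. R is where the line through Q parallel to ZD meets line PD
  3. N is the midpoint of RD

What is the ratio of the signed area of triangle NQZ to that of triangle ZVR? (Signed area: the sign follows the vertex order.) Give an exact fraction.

[NQZ]:[ZVR] = 9/56

Assign D = (0, 0), Q = (1, 0), P = (0, 1), Z = (-2, -3) — the answer is frame-independent, so this choice is without loss of generality.
1. V lies on line PD with PV:VD = 1:5 ⇒ V = (0, 5/6)
2. R is where the line through Q parallel to ZD meets line PD ⇒ R = (0, -3/2)
3. N is the midpoint of RD ⇒ N = (0, -3/4)
2·[NQZ] = -3/4, 2·[ZVR] = -14/3
[NQZ]:[ZVR] = -3/4:-14/3 = 9/56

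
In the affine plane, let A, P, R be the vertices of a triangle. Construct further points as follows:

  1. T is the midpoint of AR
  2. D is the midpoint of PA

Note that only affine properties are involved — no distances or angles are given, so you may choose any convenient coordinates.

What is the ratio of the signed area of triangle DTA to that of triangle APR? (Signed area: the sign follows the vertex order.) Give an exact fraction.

Work in coordinates with A = (0, 0), P = (1, 0), R = (0, 1).
1. T is the midpoint of AR ⇒ T = (0, 1/2)
2. D is the midpoint of PA ⇒ D = (1/2, 0)
2·[DTA] = 1/4, 2·[APR] = 1
[DTA]:[APR] = 1/4:1 = 1/4

[DTA]:[APR] = 1/4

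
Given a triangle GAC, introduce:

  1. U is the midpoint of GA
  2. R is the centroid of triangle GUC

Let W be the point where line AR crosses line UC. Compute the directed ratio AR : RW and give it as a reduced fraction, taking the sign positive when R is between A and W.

AR:RW = -4

Work in coordinates with G = (0, 0), A = (1, 0), C = (0, 1).
1. U is the midpoint of GA ⇒ U = (1/2, 0)
2. R is the centroid of triangle GUC ⇒ R = (1/6, 1/3)
line AR meets UC at W = (3/8, 1/4)
R = A + t·(W−A) with t = 4/3, so AR:RW = 4/3:-1/3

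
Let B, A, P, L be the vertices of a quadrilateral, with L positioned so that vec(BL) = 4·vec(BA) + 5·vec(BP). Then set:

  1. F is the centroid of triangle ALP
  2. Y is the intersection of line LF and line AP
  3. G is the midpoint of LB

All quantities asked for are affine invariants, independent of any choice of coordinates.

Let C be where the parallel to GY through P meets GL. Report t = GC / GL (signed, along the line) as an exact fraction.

t = -7

Assign B = (0, 0), A = (1, 0), P = (0, 1), L = (4, 5) — the answer is frame-independent, so this choice is without loss of generality.
1. F is the centroid of triangle ALP ⇒ F = (5/3, 2)
2. Y is the intersection of line LF and line AP ⇒ Y = (1/2, 1/2)
3. G is the midpoint of LB ⇒ G = (2, 5/2)
through P parallel to GY: direction (-3/2, -2); meets GL at C = (-12, -15)
C = G + t·(L−G) with t = -7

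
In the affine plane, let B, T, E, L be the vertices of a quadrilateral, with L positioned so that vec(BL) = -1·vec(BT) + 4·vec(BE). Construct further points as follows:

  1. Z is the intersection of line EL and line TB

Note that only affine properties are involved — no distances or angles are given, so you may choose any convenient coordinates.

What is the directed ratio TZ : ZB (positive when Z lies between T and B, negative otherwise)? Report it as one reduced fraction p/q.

Set B = (0, 0), T = (1, 0), E = (0, 1), L = (-1, 4); any affine frame gives the same invariant.
1. Z is the intersection of line EL and line TB ⇒ Z = (1/3, 0)
Z = T + t·(B−T) with t = 2/3, so TZ:ZB = t:(1−t) = 2/3:1/3

TZ:ZB = 2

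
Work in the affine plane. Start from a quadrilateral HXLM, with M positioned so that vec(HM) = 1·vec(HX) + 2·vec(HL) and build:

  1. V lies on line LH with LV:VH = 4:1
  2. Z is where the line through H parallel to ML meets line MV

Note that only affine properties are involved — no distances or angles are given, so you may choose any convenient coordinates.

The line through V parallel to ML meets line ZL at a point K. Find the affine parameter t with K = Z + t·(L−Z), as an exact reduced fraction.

Work in coordinates with H = (0, 0), X = (1, 0), L = (0, 1), M = (1, 2).
1. V lies on line LH with LV:VH = 4:1 ⇒ V = (0, 1/5)
2. Z is where the line through H parallel to ML meets line MV ⇒ Z = (-1/4, -1/4)
through V parallel to ML: direction (-1, -1); meets ZL at K = (-1/5, 0)
K = Z + t·(L−Z) with t = 1/5

t = 1/5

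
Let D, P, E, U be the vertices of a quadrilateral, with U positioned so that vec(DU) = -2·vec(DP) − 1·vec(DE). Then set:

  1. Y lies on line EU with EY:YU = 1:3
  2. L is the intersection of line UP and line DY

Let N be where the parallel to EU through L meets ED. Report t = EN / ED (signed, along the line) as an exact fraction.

t = 3/2

Set D = (0, 0), P = (1, 0), E = (0, 1), U = (-2, -1); any affine frame gives the same invariant.
1. Y lies on line EU with EY:YU = 1:3 ⇒ Y = (-1/2, 1/2)
2. L is the intersection of line UP and line DY ⇒ L = (1/4, -1/4)
through L parallel to EU: direction (-2, -2); meets ED at N = (0, -1/2)
N = E + t·(D−E) with t = 3/2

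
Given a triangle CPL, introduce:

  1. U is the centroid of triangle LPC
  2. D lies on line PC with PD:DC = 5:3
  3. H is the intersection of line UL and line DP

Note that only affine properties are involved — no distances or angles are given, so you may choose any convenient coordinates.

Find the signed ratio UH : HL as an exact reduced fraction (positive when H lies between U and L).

UH:HL = -1/3

Choose coordinates C = (0, 0), P = (1, 0), L = (0, 1).
1. U is the centroid of triangle LPC ⇒ U = (1/3, 1/3)
2. D lies on line PC with PD:DC = 5:3 ⇒ D = (3/8, 0)
3. H is the intersection of line UL and line DP ⇒ H = (1/2, 0)
H = U + t·(L−U) with t = -1/2, so UH:HL = t:(1−t) = -1/2:3/2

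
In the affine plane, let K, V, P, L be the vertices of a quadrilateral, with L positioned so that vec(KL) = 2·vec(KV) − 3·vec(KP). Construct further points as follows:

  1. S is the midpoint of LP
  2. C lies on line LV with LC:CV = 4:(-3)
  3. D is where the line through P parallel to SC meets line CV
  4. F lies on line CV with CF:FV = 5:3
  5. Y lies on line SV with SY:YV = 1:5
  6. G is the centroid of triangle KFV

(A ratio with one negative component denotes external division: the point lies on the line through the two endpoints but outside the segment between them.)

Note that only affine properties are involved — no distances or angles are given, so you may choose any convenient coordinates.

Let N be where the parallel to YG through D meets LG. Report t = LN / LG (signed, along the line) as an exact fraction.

t = -192/61

Set K = (0, 0), V = (1, 0), P = (0, 1), L = (2, -3); any affine frame gives the same invariant.
1. S is the midpoint of LP ⇒ S = (1, -1)
2. C lies on line LV with LC:CV = 4:(-3) ⇒ C = (-2, 9)
3. D is where the line through P parallel to SC meets line CV ⇒ D = (-6, 21)
4. F lies on line CV with CF:FV = 5:3 ⇒ F = (-1/8, 27/8)
5. Y lies on line SV with SY:YV = 1:5 ⇒ Y = (1, -5/6)
6. G is the centroid of triangle KFV ⇒ G = (7/24, 9/8)
through D parallel to YG: direction (-17/24, 47/24); meets LG at N = (450/61, -975/61)
N = L + t·(G−L) with t = -192/61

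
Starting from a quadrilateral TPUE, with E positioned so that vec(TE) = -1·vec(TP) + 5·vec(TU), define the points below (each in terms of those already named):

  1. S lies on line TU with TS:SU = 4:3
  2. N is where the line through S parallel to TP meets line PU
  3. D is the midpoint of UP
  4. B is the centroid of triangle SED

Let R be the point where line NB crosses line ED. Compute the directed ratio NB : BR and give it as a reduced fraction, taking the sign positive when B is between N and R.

NB:BR = -7/10

Work in coordinates with T = (0, 0), P = (1, 0), U = (0, 1), E = (-1, 5).
1. S lies on line TU with TS:SU = 4:3 ⇒ S = (0, 4/7)
2. N is where the line through S parallel to TP meets line PU ⇒ N = (3/7, 4/7)
3. D is the midpoint of UP ⇒ D = (1/2, 1/2)
4. B is the centroid of triangle SED ⇒ B = (-1/6, 85/42)
line NB meets ED at R = (67/98, -5/98)
B = N + t·(R−N) with t = -7/3, so NB:BR = -7/3:10/3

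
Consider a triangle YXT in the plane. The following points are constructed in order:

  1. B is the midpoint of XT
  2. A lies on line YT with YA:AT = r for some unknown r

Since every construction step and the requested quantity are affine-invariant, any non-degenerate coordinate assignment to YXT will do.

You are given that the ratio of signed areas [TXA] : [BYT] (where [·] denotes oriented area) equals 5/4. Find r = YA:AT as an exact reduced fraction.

r = 3/5

Choose coordinates Y = (0, 0), X = (1, 0), T = (0, 1).
1. B is the midpoint of XT ⇒ B = (1/2, 1/2)
2. With YA:AT = r, write λ = r/(r+1) so A = Y + λ·(T−Y); A is affine-linear in λ
Every point depending on A is an affine combination of A and λ-independent points, so each such coordinate is linear in λ; the λ² term in each signed area is a multiple of (T−Y)×(T−Y) = 0, so 2·[TXA] and 2·[BYT] are each linear in λ. Evaluating at λ=0 and λ=1:
  2·[TXA] = λ − 1,   2·[BYT] = -1/2
So [TXA]:[BYT] = (λ − 1) / (-1/2). Setting this equal to 5/4:
  λ − 1 = 5/4·(-1/2)  ⇒  λ = 3/8
Then r = λ/(1−λ) = (3/8)/(5/8) = 3/5. Check: with r = 3/5, A = (0, 3/8) and [TXA]:[BYT] = 5/4 as required.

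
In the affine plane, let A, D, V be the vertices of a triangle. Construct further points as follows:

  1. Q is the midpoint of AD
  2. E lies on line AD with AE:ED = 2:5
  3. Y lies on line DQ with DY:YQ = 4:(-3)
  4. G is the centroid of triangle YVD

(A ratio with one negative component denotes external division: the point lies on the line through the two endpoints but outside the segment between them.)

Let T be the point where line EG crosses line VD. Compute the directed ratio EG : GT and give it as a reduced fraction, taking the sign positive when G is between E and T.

EG:GT = 1/14

Work in coordinates with A = (0, 0), D = (1, 0), V = (0, 1).
1. Q is the midpoint of AD ⇒ Q = (1/2, 0)
2. E lies on line AD with AE:ED = 2:5 ⇒ E = (2/7, 0)
3. Y lies on line DQ with DY:YQ = 4:(-3) ⇒ Y = (-1, 0)
4. G is the centroid of triangle YVD ⇒ G = (0, 1/3)
line EG meets VD at T = (-4, 5)
G = E + t·(T−E) with t = 1/15, so EG:GT = 1/15:14/15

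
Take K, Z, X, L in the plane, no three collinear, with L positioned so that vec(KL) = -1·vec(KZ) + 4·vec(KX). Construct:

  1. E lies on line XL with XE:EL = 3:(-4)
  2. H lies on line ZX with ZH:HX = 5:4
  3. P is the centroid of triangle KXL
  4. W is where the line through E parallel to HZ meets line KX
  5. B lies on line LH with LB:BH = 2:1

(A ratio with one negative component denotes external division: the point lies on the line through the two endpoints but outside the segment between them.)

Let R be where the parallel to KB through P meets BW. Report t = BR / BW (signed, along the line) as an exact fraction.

Assign K = (0, 0), Z = (1, 0), X = (0, 1), L = (-1, 4) — the answer is frame-independent, so this choice is without loss of generality.
1. E lies on line XL with XE:EL = 3:(-4) ⇒ E = (3, -8)
2. H lies on line ZX with ZH:HX = 5:4 ⇒ H = (4/9, 5/9)
3. P is the centroid of triangle KXL ⇒ P = (-1/3, 5/3)
4. W is where the line through E parallel to HZ meets line KX ⇒ W = (0, -5)
5. B lies on line LH with LB:BH = 2:1 ⇒ B = (-1/27, 46/27)
through P parallel to KB: direction (-1/27, 46/27); meets BW at R = (26/405, -6731/405)
R = B + t·(W−B) with t = 41/15

t = 41/15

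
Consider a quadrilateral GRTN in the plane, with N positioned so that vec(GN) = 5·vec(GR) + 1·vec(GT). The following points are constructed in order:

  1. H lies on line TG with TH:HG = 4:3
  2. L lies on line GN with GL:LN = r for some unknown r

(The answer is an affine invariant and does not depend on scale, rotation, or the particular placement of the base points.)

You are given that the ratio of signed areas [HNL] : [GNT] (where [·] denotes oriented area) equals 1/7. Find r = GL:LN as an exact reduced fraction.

r = -4

Assign G = (0, 0), R = (1, 0), T = (0, 1), N = (5, 1) — the answer is frame-independent, so this choice is without loss of generality.
1. H lies on line TG with TH:HG = 4:3 ⇒ H = (0, 3/7)
2. With GL:LN = r, write λ = r/(r+1) so L = G + λ·(N−G); L is affine-linear in λ
Every point depending on L is an affine combination of L and λ-independent points, so each such coordinate is linear in λ; the λ² term in each signed area is a multiple of (N−G)×(N−G) = 0, so 2·[HNL] and 2·[GNT] are each linear in λ. Evaluating at λ=0 and λ=1:
  2·[HNL] = 15/7·λ − 15/7,   2·[GNT] = 5
So [HNL]:[GNT] = (15/7·λ − 15/7) / (5). Setting this equal to 1/7:
  15/7·λ − 15/7 = 1/7·(5)  ⇒  λ = 4/3
Then r = λ/(1−λ) = (4/3)/(-1/3) = -4. Check: with r = -4, L = (20/3, 4/3) and [HNL]:[GNT] = 1/7 as required.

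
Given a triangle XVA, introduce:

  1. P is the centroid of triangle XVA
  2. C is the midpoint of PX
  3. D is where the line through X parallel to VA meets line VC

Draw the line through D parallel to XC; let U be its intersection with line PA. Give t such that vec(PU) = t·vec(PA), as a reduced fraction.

Assign X = (0, 0), V = (1, 0), A = (0, 1) — the answer is frame-independent, so this choice is without loss of generality.
1. P is the centroid of triangle XVA ⇒ P = (1/3, 1/3)
2. C is the midpoint of PX ⇒ C = (1/6, 1/6)
3. D is where the line through X parallel to VA meets line VC ⇒ D = (-1/4, 1/4)
through D parallel to XC: direction (1/6, 1/6); meets PA at U = (1/6, 2/3)
U = P + t·(A−P) with t = 1/2

t = 1/2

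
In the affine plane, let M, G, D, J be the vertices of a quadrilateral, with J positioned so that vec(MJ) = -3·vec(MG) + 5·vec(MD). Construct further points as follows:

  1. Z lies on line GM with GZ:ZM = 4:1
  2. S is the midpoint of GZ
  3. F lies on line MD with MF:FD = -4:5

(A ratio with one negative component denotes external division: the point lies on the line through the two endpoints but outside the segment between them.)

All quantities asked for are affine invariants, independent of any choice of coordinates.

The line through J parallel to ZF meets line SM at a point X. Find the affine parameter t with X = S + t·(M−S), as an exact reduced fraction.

Assign M = (0, 0), G = (1, 0), D = (0, 1), J = (-3, 5) — the answer is frame-independent, so this choice is without loss of generality.
1. Z lies on line GM with GZ:ZM = 4:1 ⇒ Z = (1/5, 0)
2. S is the midpoint of GZ ⇒ S = (3/5, 0)
3. F lies on line MD with MF:FD = -4:5 ⇒ F = (0, -4)
through J parallel to ZF: direction (-1/5, -4); meets SM at X = (-13/4, 0)
X = S + t·(M−S) with t = 77/12

t = 77/12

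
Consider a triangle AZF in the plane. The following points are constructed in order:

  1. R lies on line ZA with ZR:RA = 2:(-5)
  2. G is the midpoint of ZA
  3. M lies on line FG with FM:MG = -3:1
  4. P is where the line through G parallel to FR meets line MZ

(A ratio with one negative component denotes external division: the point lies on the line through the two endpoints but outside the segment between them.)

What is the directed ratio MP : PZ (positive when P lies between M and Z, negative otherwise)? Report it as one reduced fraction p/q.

Choose coordinates A = (0, 0), Z = (1, 0), F = (0, 1).
1. R lies on line ZA with ZR:RA = 2:(-5) ⇒ R = (5/3, 0)
2. G is the midpoint of ZA ⇒ G = (1/2, 0)
3. M lies on line FG with FM:MG = -3:1 ⇒ M = (3/4, -1/2)
4. P is where the line through G parallel to FR meets line MZ ⇒ P = (23/26, -3/13)
P = M + t·(Z−M) with t = 7/13, so MP:PZ = t:(1−t) = 7/13:6/13

MP:PZ = 7/6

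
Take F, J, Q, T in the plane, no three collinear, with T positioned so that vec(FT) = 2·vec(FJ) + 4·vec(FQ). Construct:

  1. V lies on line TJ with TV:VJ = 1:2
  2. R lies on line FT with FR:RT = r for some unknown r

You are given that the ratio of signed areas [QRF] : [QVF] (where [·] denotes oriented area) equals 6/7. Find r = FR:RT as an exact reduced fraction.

Assign F = (0, 0), J = (1, 0), Q = (0, 1), T = (2, 4) — the answer is frame-independent, so this choice is without loss of generality.
1. V lies on line TJ with TV:VJ = 1:2 ⇒ V = (5/3, 8/3)
2. With FR:RT = r, write λ = r/(r+1) so R = F + λ·(T−F); R is affine-linear in λ
Every point depending on R is an affine combination of R and λ-independent points, so each such coordinate is linear in λ; the λ² term in each signed area is a multiple of (T−F)×(T−F) = 0, so 2·[QRF] and 2·[QVF] are each linear in λ. Evaluating at λ=0 and λ=1:
  2·[QRF] = -2·λ,   2·[QVF] = -5/3
So [QRF]:[QVF] = (-2·λ) / (-5/3). Setting this equal to 6/7:
  -2·λ = 6/7·(-5/3)  ⇒  λ = 5/7
Then r = λ/(1−λ) = (5/7)/(2/7) = 5/2. Check: with r = 5/2, R = (10/7, 20/7) and [QRF]:[QVF] = 6/7 as required.

r = 5/2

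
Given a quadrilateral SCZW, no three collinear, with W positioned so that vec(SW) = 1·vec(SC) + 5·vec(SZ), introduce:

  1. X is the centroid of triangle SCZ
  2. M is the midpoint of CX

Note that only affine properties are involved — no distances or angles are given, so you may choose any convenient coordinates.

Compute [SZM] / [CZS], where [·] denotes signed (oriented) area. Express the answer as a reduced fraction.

Choose coordinates S = (0, 0), C = (1, 0), Z = (0, 1), W = (1, 5).
1. X is the centroid of triangle SCZ ⇒ X = (1/3, 1/3)
2. M is the midpoint of CX ⇒ M = (2/3, 1/6)
2·[SZM] = -2/3, 2·[CZS] = 1
[SZM]:[CZS] = -2/3:1 = -2/3

[SZM]:[CZS] = -2/3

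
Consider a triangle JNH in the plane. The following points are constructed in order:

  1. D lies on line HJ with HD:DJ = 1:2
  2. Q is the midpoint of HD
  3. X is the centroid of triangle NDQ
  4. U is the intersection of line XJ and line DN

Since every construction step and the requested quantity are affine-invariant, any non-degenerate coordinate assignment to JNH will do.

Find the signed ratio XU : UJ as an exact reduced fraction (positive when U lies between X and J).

XU:UJ = 1/12

Assign J = (0, 0), N = (1, 0), H = (0, 1) — the answer is frame-independent, so this choice is without loss of generality.
1. D lies on line HJ with HD:DJ = 1:2 ⇒ D = (0, 2/3)
2. Q is the midpoint of HD ⇒ Q = (0, 5/6)
3. X is the centroid of triangle NDQ ⇒ X = (1/3, 1/2)
4. U is the intersection of line XJ and line DN ⇒ U = (4/13, 6/13)
U = X + t·(J−X) with t = 1/13, so XU:UJ = t:(1−t) = 1/13:12/13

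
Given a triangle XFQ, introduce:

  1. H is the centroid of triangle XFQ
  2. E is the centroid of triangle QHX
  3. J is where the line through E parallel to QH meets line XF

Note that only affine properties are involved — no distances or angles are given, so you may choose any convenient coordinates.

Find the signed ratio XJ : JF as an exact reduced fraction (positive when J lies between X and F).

Choose coordinates X = (0, 0), F = (1, 0), Q = (0, 1).
1. H is the centroid of triangle XFQ ⇒ H = (1/3, 1/3)
2. E is the centroid of triangle QHX ⇒ E = (1/9, 4/9)
3. J is where the line through E parallel to QH meets line XF ⇒ J = (1/3, 0)
J = X + t·(F−X) with t = 1/3, so XJ:JF = t:(1−t) = 1/3:2/3

XJ:JF = 1/2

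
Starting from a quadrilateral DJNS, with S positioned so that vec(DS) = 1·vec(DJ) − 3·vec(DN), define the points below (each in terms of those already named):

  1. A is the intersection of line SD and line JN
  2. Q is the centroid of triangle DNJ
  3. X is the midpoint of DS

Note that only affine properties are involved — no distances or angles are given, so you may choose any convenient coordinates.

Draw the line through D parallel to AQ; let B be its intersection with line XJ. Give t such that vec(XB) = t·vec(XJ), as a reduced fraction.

Assign D = (0, 0), J = (1, 0), N = (0, 1), S = (1, -3) — the answer is frame-independent, so this choice is without loss of generality.
1. A is the intersection of line SD and line JN ⇒ A = (-1/2, 3/2)
2. Q is the centroid of triangle DNJ ⇒ Q = (1/3, 1/3)
3. X is the midpoint of DS ⇒ X = (1/2, -3/2)
through D parallel to AQ: direction (5/6, -7/6); meets XJ at B = (15/22, -21/22)
B = X + t·(J−X) with t = 4/11

t = 4/11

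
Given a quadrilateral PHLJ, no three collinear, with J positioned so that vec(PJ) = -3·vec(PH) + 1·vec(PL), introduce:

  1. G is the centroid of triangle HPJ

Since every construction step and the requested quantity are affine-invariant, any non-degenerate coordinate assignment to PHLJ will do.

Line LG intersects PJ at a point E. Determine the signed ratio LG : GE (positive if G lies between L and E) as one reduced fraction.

Work in coordinates with P = (0, 0), H = (1, 0), L = (0, 1), J = (-3, 1).
1. G is the centroid of triangle HPJ ⇒ G = (-2/3, 1/3)
line LG meets PJ at E = (-3/4, 1/4)
G = L + t·(E−L) with t = 8/9, so LG:GE = 8/9:1/9

LG:GE = 8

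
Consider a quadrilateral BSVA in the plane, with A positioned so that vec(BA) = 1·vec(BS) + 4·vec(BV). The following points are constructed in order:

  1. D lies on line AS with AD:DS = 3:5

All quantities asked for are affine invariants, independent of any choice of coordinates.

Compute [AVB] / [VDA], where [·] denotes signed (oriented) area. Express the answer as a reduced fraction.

[AVB]:[VDA] = 2/3

Work in coordinates with B = (0, 0), S = (1, 0), V = (0, 1), A = (1, 4).
1. D lies on line AS with AD:DS = 3:5 ⇒ D = (1, 5/2)
2·[AVB] = 1, 2·[VDA] = 3/2
[AVB]:[VDA] = 1:3/2 = 2/3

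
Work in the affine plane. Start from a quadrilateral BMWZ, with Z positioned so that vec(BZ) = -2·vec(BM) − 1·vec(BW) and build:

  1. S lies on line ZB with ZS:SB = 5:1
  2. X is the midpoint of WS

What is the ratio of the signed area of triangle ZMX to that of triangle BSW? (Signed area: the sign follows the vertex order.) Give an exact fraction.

[ZMX]:[BSW] = -29/4

Assign B = (0, 0), M = (1, 0), W = (0, 1), Z = (-2, -1) — the answer is frame-independent, so this choice is without loss of generality.
1. S lies on line ZB with ZS:SB = 5:1 ⇒ S = (-1/3, -1/6)
2. X is the midpoint of WS ⇒ X = (-1/6, 5/12)
2·[ZMX] = 29/12, 2·[BSW] = -1/3
[ZMX]:[BSW] = 29/12:-1/3 = -29/4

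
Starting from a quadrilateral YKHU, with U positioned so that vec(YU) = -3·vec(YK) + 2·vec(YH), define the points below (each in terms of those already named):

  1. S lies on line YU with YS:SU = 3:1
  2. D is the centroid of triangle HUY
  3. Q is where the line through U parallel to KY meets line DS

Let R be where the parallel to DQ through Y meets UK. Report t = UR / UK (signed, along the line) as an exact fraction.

Work in coordinates with Y = (0, 0), K = (1, 0), H = (0, 1), U = (-3, 2).
1. S lies on line YU with YS:SU = 3:1 ⇒ S = (-9/4, 3/2)
2. D is the centroid of triangle HUY ⇒ D = (-1, 1)
3. Q is where the line through U parallel to KY meets line DS ⇒ Q = (-7/2, 2)
through Y parallel to DQ: direction (-5/2, 1); meets UK at R = (5, -2)
R = U + t·(K−U) with t = 2

t = 2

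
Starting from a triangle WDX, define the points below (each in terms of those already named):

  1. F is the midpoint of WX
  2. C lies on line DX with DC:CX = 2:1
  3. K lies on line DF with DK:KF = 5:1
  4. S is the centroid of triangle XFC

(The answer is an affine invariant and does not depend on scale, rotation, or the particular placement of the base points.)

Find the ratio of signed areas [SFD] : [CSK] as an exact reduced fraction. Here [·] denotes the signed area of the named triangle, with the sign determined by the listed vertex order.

[SFD]:[CSK] = 30/7

Set W = (0, 0), D = (1, 0), X = (0, 1); any affine frame gives the same invariant.
1. F is the midpoint of WX ⇒ F = (0, 1/2)
2. C lies on line DX with DC:CX = 2:1 ⇒ C = (1/3, 2/3)
3. K lies on line DF with DK:KF = 5:1 ⇒ K = (1/6, 5/12)
4. S is the centroid of triangle XFC ⇒ S = (1/9, 13/18)
2·[SFD] = 5/18, 2·[CSK] = 7/108
[SFD]:[CSK] = 5/18:7/108 = 30/7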